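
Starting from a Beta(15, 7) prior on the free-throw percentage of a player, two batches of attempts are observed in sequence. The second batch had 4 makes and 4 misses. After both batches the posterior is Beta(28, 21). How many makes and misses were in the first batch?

Because Beta–binomial updating is additive in the counts, the combined data contributed (α_post−α_prior, β_post−β_prior) successes and failures.
Total across both batches: 28−15=13 makes, 21−7=14 misses.
Subtract the second batch: 13−4=9 makes and 14−4=10 misses.

9 makes and 10 misses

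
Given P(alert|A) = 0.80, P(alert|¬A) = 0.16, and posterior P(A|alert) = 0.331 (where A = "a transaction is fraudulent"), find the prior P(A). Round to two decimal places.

In odds form, posterior odds = prior odds × likelihood ratio, so prior odds = posterior odds ÷ LR.
Posterior odds = 0.331/(1−0.331) = 0.4948. LR = 0.80/0.16 = 5.0000.
Prior odds = 0.4948/5.0000 = 0.0990, so P(A) = 0.0990/(1+0.0990) ≈ 0.09.

P(A) = 0.09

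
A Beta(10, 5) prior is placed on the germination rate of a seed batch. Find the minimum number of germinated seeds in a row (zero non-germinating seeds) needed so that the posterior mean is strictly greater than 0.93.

k = 57

After k germinated seeds and 0 non-germinating seeds the posterior is Beta(10+k, 5), with mean (10+k)/(10+5+k).
Set (10+k)/(15+k) > 0.93 and solve: k > (0.93·15 − 10)/(1 − 0.93) = 56.429.
The smallest integer exceeding 56.429 is 57.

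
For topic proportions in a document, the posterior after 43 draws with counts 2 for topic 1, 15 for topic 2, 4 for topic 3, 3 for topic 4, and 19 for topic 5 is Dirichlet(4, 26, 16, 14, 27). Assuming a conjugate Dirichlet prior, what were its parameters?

For a Dirichlet(α) prior with multinomial counts c, the posterior is Dirichlet(α + c) componentwise.
Subtract each count from the matching posterior parameter: 4−2=2, 26−15=11, 16−4=12, 14−3=11, 27−19=8.

Dirichlet(2, 11, 12, 11, 8)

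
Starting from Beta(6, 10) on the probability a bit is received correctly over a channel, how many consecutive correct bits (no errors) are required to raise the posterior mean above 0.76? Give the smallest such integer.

k = 26

After k correct bits and 0 errors the posterior is Beta(6+k, 10), with mean (6+k)/(6+10+k).
Set (6+k)/(16+k) > 0.76 and solve: k > (0.76·16 − 6)/(1 − 0.76) = 25.667.
The smallest integer exceeding 25.667 is 26, and checking k=26: (32)/(42) = 0.7619 > 0.76.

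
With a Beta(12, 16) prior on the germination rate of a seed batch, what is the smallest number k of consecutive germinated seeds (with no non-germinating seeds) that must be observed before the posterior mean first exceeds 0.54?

k = 7

After k germinated seeds and 0 non-germinating seeds the posterior is Beta(12+k, 16), with mean (12+k)/(12+16+k).
Set (12+k)/(28+k) > 0.54 and solve: k > (0.54·28 − 12)/(1 − 0.54) = 6.783.
The smallest integer exceeding 6.783 is 7, and checking k=7: (19)/(35) = 0.5429 > 0.54.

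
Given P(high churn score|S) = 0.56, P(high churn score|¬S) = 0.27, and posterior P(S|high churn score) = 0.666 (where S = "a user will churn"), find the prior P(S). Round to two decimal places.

Bayes' rule in odds form gives O(S|E) = O(S)·[P(E|S)/P(E|¬S)], hence O(S) = O(S|E)/LR.
Posterior odds = 0.666/(1−0.666) = 1.9940. LR = 0.56/0.27 = 2.0741.
Prior odds = 1.9940/2.0741 = 0.9614, so P(S) = 0.9614/(1+0.9614) ≈ 0.49.

P(S) = 0.49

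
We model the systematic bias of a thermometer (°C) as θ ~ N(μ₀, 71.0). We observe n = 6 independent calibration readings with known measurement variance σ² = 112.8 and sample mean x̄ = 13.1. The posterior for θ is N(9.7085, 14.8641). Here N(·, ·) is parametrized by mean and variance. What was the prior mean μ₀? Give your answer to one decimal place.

μ₀ = -3.1

With known observation variance, the Normal–Normal posterior has precision τ_n = τ₀ + n/σ² and mean μ_n = (τ₀μ₀ + (n/σ²)x̄)/τ_n.
Here τ₀ = 1/71.0 = 0.014085 and τ_data = 6/112.8 = 0.053191, so τ_n = 0.067276.
Rearranging for μ₀: μ₀ = (μ_n·τ_n − τ_data·x̄)/τ₀ = (9.7085·0.067276 − 0.053191·13.1) / 0.014085 = -0.043653/0.014085 ≈ -3.1.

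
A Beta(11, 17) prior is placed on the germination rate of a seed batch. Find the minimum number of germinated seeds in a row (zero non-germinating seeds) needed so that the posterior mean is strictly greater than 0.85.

k = 86

After k germinated seeds and 0 non-germinating seeds the posterior is Beta(11+k, 17), with mean (11+k)/(11+17+k).
Set (11+k)/(28+k) > 0.85 and solve: k > (0.85·28 − 11)/(1 − 0.85) = 85.333.
The smallest integer exceeding 85.333 is 86.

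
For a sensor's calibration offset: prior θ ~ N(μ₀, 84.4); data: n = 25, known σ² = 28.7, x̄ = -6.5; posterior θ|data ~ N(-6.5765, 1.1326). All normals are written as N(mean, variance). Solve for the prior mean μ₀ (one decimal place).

μ₀ = -12.2

The posterior mean is a precision-weighted average: μ_n = (τ₀μ₀ + τ_data·x̄)/(τ₀+τ_data), with τ₀=1/σ₀² and τ_data=n/σ².
Here τ₀ = 1/84.4 = 0.011848 and τ_data = 25/28.7 = 0.871080, so τ_n = 0.882928.
Rearranging for μ₀: μ₀ = (μ_n·τ_n − τ_data·x̄)/τ₀ = (-6.5765·0.882928 − 0.871080·-6.5) / 0.011848 = -0.144556/0.011848 ≈ -12.2.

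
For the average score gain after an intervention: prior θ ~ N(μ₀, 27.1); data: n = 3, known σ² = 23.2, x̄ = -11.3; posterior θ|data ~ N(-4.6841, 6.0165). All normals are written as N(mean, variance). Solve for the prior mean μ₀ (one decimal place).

The posterior mean is a precision-weighted average: μ_n = (τ₀μ₀ + τ_data·x̄)/(τ₀+τ_data), with τ₀=1/σ₀² and τ_data=n/σ².
Here τ₀ = 1/27.1 = 0.036900 and τ_data = 3/23.2 = 0.129310, so τ_n = 0.166210.
Rearranging for μ₀: μ₀ = (μ_n·τ_n − τ_data·x̄)/τ₀ = (-4.6841·0.166210 − 0.129310·-11.3) / 0.036900 = 0.682659/0.036900 ≈ 18.5.

μ₀ = 18.5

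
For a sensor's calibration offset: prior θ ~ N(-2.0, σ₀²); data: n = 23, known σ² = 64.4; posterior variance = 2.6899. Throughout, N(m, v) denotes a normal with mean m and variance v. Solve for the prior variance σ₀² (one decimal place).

σ₀² = 68.4

Posterior precision equals prior precision plus data precision: 1/σ_n² = 1/σ₀² + n/σ².
So 1/σ₀² = 1/2.6899 − 23/64.4 = 0.371761 − 0.357143 = 0.014618.
Hence σ₀² = 1/0.014618 ≈ 68.4.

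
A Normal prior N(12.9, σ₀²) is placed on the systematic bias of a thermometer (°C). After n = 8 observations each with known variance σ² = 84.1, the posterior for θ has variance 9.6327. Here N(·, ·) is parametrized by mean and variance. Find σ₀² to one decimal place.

σ₀² = 115.1

Posterior precision equals prior precision plus data precision: 1/σ_n² = 1/σ₀² + n/σ².
So 1/σ₀² = 1/9.6327 − 8/84.1 = 0.103813 − 0.095125 = 0.008688.
Hence σ₀² = 1/0.008688 ≈ 115.1.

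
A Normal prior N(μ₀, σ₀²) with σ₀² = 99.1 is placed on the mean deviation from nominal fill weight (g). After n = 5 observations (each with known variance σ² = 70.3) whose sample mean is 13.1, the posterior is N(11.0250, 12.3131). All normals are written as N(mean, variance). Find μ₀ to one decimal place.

The posterior mean is a precision-weighted average: μ_n = (τ₀μ₀ + τ_data·x̄)/(τ₀+τ_data), with τ₀=1/σ₀² and τ_data=n/σ².
Here τ₀ = 1/99.1 = 0.010091 and τ_data = 5/70.3 = 0.071124, so τ_n = 0.081215.
Rearranging for μ₀: μ₀ = (μ_n·τ_n − τ_data·x̄)/τ₀ = (11.0250·0.081215 − 0.071124·13.1) / 0.010091 = -0.036329/0.010091 ≈ -3.6.

μ₀ = -3.6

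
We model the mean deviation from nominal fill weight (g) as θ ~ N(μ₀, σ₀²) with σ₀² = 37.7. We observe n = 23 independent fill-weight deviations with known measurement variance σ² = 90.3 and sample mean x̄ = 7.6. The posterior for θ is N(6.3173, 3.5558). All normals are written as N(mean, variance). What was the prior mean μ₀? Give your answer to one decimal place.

μ₀ = -6.0

The posterior mean is a precision-weighted average: μ_n = (τ₀μ₀ + τ_data·x̄)/(τ₀+τ_data), with τ₀=1/σ₀² and τ_data=n/σ².
Here τ₀ = 1/37.7 = 0.026525 and τ_data = 23/90.3 = 0.254707, so τ_n = 0.281232.
Rearranging for μ₀: μ₀ = (μ_n·τ_n − τ_data·x̄)/τ₀ = (6.3173·0.281232 − 0.254707·7.6) / 0.026525 = -0.159146/0.026525 ≈ -6.0.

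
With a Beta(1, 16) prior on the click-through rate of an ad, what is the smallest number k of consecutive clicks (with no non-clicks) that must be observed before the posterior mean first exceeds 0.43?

After k clicks and 0 non-clicks the posterior is Beta(1+k, 16), with mean (1+k)/(1+16+k).
Set (1+k)/(17+k) > 0.43 and solve: k > (0.43·17 − 1)/(1 − 0.43) = 11.070.
The smallest integer exceeding 11.070 is 12, and checking k=12: (13)/(29) = 0.4483 > 0.43.

k = 12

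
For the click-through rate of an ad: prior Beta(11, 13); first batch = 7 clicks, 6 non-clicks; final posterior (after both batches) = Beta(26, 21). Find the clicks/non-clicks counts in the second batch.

Sequential conjugate updates are equivalent to a single update on the pooled data, so total successes = posterior α − prior α and total failures = posterior β − prior β.
Total across both batches: 26−11=15 clicks, 21−13=8 non-clicks.
Subtract the first batch: 15−7=8 clicks and 8−6=2 non-clicks.

8 clicks and 2 non-clicks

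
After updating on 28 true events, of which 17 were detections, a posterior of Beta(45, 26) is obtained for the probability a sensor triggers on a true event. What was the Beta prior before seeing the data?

Beta(28, 15)

Under Beta–binomial conjugacy the posterior parameters are (α+s, β+f).
So α = 45 − 17 = 28 and β = 26 − 11 = 15.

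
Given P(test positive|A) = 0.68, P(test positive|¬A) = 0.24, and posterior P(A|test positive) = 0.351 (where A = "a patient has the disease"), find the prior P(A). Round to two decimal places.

In odds form, posterior odds = prior odds × likelihood ratio, so prior odds = posterior odds ÷ LR.
Posterior odds = 0.351/(1−0.351) = 0.5408. LR = 0.68/0.24 = 2.8333.
Prior odds = 0.5408/2.8333 = 0.1909, so P(A) = 0.1909/(1+0.1909) ≈ 0.16.

P(A) = 0.16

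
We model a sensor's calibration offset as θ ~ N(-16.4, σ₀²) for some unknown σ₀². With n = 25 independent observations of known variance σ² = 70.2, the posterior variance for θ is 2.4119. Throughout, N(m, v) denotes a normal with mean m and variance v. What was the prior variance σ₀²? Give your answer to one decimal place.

For the Normal–Normal model with known σ², precisions add: τ_n = τ₀ + n/σ².
So 1/σ₀² = 1/2.4119 − 25/70.2 = 0.414611 − 0.356125 = 0.058486.
Hence σ₀² = 1/0.058486 ≈ 17.1.

σ₀² = 17.1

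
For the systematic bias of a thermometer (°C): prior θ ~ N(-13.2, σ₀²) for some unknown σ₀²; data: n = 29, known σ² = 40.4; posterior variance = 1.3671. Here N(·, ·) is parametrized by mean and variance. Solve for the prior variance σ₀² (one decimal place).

For the Normal–Normal model with known σ², precisions add: τ_n = τ₀ + n/σ².
So 1/σ₀² = 1/1.3671 − 29/40.4 = 0.731475 − 0.717822 = 0.013653.
Hence σ₀² = 1/0.013653 ≈ 73.2.

σ₀² = 73.2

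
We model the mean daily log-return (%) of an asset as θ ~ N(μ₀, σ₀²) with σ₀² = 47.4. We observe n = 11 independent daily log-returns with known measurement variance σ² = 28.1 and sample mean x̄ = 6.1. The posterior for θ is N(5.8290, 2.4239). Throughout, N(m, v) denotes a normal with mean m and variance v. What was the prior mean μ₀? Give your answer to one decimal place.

μ₀ = 0.8

The posterior mean is a precision-weighted average: μ_n = (τ₀μ₀ + τ_data·x̄)/(τ₀+τ_data), with τ₀=1/σ₀² and τ_data=n/σ².
Here τ₀ = 1/47.4 = 0.021097 and τ_data = 11/28.1 = 0.391459, so τ_n = 0.412556.
Rearranging for μ₀: μ₀ = (μ_n·τ_n − τ_data·x̄)/τ₀ = (5.8290·0.412556 − 0.391459·6.1) / 0.021097 = 0.016889/0.021097 ≈ 0.8.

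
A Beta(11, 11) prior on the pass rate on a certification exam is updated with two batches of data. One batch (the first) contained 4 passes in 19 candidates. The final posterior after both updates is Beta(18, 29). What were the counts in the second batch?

Sequential conjugate updates are equivalent to a single update on the pooled data, so total successes = posterior α − prior α and total failures = posterior β − prior β.
Total across both batches: 18−11=7 passes, 29−11=18 failures.
Subtract the first batch: 7−4=3 passes and 18−15=3 failures.

3 passes and 3 failures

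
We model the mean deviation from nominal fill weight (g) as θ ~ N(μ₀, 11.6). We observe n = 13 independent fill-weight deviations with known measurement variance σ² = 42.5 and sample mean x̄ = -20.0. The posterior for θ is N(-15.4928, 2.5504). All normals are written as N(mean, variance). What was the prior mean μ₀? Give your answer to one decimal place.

μ₀ = 0.5

With known observation variance, the Normal–Normal posterior has precision τ_n = τ₀ + n/σ² and mean μ_n = (τ₀μ₀ + (n/σ²)x̄)/τ_n.
Here τ₀ = 1/11.6 = 0.086207 and τ_data = 13/42.5 = 0.305882, so τ_n = 0.392089.
Rearranging for μ₀: μ₀ = (μ_n·τ_n − τ_data·x̄)/τ₀ = (-15.4928·0.392089 − 0.305882·-20.0) / 0.086207 = 0.043084/0.086207 ≈ 0.5.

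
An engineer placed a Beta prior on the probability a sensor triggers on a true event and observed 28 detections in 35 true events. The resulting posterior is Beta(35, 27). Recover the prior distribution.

Beta(7, 20)

Under Beta–binomial conjugacy the posterior parameters are (α+s, β+f).
So α = 35 − 28 = 7 and β = 27 − 7 = 20.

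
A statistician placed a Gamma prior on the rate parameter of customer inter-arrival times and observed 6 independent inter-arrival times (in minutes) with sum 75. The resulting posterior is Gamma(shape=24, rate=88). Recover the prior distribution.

Gamma(shape=18, rate=13)

For an exponential likelihood with a Gamma(α, β) prior on the rate, n observations with total T give posterior Gamma(α+n, β+T).
So α = 24 − 6 = 18 and β = 88 − 75 = 13.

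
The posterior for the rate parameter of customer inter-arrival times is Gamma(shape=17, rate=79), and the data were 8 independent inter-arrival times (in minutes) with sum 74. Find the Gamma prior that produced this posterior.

For an exponential likelihood with a Gamma(α, β) prior on the rate, n observations with total T give posterior Gamma(α+n, β+T).
So α = 17 − 8 = 9 and β = 79 − 74 = 5.

Gamma(shape=9, rate=5)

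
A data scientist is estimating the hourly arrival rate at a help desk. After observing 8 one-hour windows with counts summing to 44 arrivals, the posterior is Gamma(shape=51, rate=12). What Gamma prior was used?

Gamma–Poisson conjugacy: posterior shape = α + Σxᵢ, posterior rate = β + n.
So α = 51 − 44 = 7 and β = 12 − 8 = 4.

Gamma(shape=7, rate=4)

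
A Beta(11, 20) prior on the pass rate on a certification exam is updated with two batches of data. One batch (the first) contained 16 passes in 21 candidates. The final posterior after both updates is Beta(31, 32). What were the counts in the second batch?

Because Beta–binomial updating is additive in the counts, the combined data contributed (α_post−α_prior, β_post−β_prior) successes and failures.
Total across both batches: 31−11=20 passes, 32−20=12 failures.
Subtract the first batch: 20−16=4 passes and 12−5=7 failures.

4 passes and 7 failures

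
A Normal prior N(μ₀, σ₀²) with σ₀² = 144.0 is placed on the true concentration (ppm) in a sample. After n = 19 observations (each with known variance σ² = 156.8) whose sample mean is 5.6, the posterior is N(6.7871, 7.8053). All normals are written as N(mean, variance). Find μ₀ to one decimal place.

μ₀ = 27.5

With known observation variance, the Normal–Normal posterior has precision τ_n = τ₀ + n/σ² and mean μ_n = (τ₀μ₀ + (n/σ²)x̄)/τ_n.
Here τ₀ = 1/144.0 = 0.006944 and τ_data = 19/156.8 = 0.121173, so τ_n = 0.128117.
Rearranging for μ₀: μ₀ = (μ_n·τ_n − τ_data·x̄)/τ₀ = (6.7871·0.128117 − 0.121173·5.6) / 0.006944 = 0.190974/0.006944 ≈ 27.5.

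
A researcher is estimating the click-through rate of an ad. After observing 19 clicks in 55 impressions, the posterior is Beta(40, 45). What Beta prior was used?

Beta(21, 9)

Beta is conjugate to the binomial likelihood: posterior = Beta(a+s, b+f).
Subtract the data counts: 40−19=21, 45−36=9.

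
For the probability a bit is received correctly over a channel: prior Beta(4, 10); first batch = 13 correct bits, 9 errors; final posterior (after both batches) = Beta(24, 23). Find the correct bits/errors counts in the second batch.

7 correct bits and 4 errors

Sequential conjugate updates are equivalent to a single update on the pooled data, so total successes = posterior α − prior α and total failures = posterior β − prior β.
Total across both batches: 24−4=20 correct bits, 23−10=13 errors.
Subtract the first batch: 20−13=7 correct bits and 13−9=4 errors.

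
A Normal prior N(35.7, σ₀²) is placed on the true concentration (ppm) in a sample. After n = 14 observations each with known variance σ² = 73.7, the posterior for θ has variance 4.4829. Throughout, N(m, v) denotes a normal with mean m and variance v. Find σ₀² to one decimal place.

For the Normal–Normal model with known σ², precisions add: τ_n = τ₀ + n/σ².
So 1/σ₀² = 1/4.4829 − 14/73.7 = 0.223070 − 0.189959 = 0.033111.
Hence σ₀² = 1/0.033111 ≈ 30.2.

σ₀² = 30.2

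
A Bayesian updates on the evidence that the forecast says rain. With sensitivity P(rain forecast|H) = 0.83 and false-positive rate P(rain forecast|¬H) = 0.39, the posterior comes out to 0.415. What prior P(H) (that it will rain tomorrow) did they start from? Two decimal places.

In odds form, posterior odds = prior odds × likelihood ratio, so prior odds = posterior odds ÷ LR.
Posterior odds = 0.415/(1−0.415) = 0.7094. LR = 0.83/0.39 = 2.1282.
Prior odds = 0.7094/2.1282 = 0.3333, so P(H) = 0.3333/(1+0.3333) ≈ 0.25.

P(H) = 0.25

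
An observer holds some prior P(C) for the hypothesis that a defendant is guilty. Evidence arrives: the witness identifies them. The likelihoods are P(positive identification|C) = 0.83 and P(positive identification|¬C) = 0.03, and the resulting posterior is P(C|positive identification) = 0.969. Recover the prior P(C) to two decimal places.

In odds form, posterior odds = prior odds × likelihood ratio, so prior odds = posterior odds ÷ LR.
Posterior odds = 0.969/(1−0.969) = 31.2581. LR = 0.83/0.03 = 27.6667.
Prior odds = 31.2581/27.6667 = 1.1298, so P(C) = 1.1298/(1+1.1298) ≈ 0.53.

P(C) = 0.53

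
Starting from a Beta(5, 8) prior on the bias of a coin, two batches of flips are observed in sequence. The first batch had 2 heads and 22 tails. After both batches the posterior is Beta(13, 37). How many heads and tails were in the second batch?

6 heads and 7 tails

Because Beta–binomial updating is additive in the counts, the combined data contributed (α_post−α_prior, β_post−β_prior) successes and failures.
Total across both batches: 13−5=8 heads, 37−8=29 tails.
Subtract the first batch: 8−2=6 heads and 29−22=7 tails.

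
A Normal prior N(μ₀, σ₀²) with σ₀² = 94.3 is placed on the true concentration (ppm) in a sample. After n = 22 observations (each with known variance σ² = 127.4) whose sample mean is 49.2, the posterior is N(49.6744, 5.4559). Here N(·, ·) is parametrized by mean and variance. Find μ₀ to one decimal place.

The posterior mean is a precision-weighted average: μ_n = (τ₀μ₀ + τ_data·x̄)/(τ₀+τ_data), with τ₀=1/σ₀² and τ_data=n/σ².
Here τ₀ = 1/94.3 = 0.010604 and τ_data = 22/127.4 = 0.172684, so τ_n = 0.183288.
Rearranging for μ₀: μ₀ = (μ_n·τ_n − τ_data·x̄)/τ₀ = (49.6744·0.183288 − 0.172684·49.2) / 0.010604 = 0.608669/0.010604 ≈ 57.4.

μ₀ = 57.4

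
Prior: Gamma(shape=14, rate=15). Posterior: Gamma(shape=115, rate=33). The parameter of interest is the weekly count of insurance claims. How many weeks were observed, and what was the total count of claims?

n = 18 weeks with total 101 claims

Gamma–Poisson conjugacy: posterior shape = α + Σxᵢ, posterior rate = β + n.
Matching: Σxᵢ = 115 − 14 = 101 and n = 33 − 15 = 18.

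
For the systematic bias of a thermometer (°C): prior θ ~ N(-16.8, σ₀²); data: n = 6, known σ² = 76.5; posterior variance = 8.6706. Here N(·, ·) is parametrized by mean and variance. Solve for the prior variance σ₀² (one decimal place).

Posterior precision equals prior precision plus data precision: 1/σ_n² = 1/σ₀² + n/σ².
So 1/σ₀² = 1/8.6706 − 6/76.5 = 0.115332 − 0.078431 = 0.036901.
Hence σ₀² = 1/0.036901 ≈ 27.1.

σ₀² = 27.1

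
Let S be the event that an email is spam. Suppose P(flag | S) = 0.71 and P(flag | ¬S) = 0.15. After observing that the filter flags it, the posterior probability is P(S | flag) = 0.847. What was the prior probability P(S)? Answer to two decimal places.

In odds form, posterior odds = prior odds × likelihood ratio, so prior odds = posterior odds ÷ LR.
Posterior odds = 0.847/(1−0.847) = 5.5359. LR = 0.71/0.15 = 4.7333.
Prior odds = 5.5359/4.7333 = 1.1696, so P(S) = 1.1696/(1+1.1696) ≈ 0.54.

P(S) = 0.54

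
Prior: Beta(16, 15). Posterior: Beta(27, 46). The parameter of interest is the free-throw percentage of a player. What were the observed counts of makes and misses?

Under Beta–binomial conjugacy the posterior parameters are (a+s, b+f).
So s = 27 − 16 = 11 and f = 46 − 15 = 31.

11 makes and 31 misses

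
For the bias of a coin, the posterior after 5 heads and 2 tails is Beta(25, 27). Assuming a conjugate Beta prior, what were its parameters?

Under Beta–binomial conjugacy the posterior parameters are (α+s, β+f).
So α = 25 − 5 = 20 and β = 27 − 2 = 25.

Beta(20, 25)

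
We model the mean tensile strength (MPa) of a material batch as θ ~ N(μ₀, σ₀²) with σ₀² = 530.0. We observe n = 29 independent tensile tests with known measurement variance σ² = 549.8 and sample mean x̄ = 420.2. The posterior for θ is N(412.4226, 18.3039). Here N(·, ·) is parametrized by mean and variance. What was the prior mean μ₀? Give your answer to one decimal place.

With known observation variance, the Normal–Normal posterior has precision τ_n = τ₀ + n/σ² and mean μ_n = (τ₀μ₀ + (n/σ²)x̄)/τ_n.
Here τ₀ = 1/530.0 = 0.001887 and τ_data = 29/549.8 = 0.052746, so τ_n = 0.054633.
Rearranging for μ₀: μ₀ = (μ_n·τ_n − τ_data·x̄)/τ₀ = (412.4226·0.054633 − 0.052746·420.2) / 0.001887 = 0.368015/0.001887 ≈ 195.0.

μ₀ = 195.0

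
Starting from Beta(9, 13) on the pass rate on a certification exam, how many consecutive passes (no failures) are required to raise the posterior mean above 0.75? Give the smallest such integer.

After k passes and 0 failures the posterior is Beta(9+k, 13), with mean (9+k)/(9+13+k).
Set (9+k)/(22+k) > 0.75 and solve: k > (0.75·22 − 9)/(1 − 0.75) = 30.000.
The smallest integer exceeding 30.000 is 31.

k = 31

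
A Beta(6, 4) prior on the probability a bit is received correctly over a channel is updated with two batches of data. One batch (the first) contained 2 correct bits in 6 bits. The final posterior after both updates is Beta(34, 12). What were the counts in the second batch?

Because Beta–binomial updating is additive in the counts, the combined data contributed (α_post−α_prior, β_post−β_prior) successes and failures.
Total across both batches: 34−6=28 correct bits, 12−4=8 errors.
Subtract the first batch: 28−2=26 correct bits and 8−4=4 errors.

26 correct bits and 4 errors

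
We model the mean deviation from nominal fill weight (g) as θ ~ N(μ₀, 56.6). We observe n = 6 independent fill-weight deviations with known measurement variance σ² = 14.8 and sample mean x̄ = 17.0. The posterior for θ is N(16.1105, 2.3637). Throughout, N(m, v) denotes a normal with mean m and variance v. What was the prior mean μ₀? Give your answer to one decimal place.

μ₀ = -4.3

With known observation variance, the Normal–Normal posterior has precision τ_n = τ₀ + n/σ² and mean μ_n = (τ₀μ₀ + (n/σ²)x̄)/τ_n.
Here τ₀ = 1/56.6 = 0.017668 and τ_data = 6/14.8 = 0.405405, so τ_n = 0.423073.
Rearranging for μ₀: μ₀ = (μ_n·τ_n − τ_data·x̄)/τ₀ = (16.1105·0.423073 − 0.405405·17.0) / 0.017668 = -0.075967/0.017668 ≈ -4.3.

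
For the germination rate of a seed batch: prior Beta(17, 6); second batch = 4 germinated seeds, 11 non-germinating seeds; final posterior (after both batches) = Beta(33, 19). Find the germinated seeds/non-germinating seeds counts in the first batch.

Sequential conjugate updates are equivalent to a single update on the pooled data, so total successes = posterior α − prior α and total failures = posterior β − prior β.
Total across both batches: 33−17=16 germinated seeds, 19−6=13 non-germinating seeds.
Subtract the second batch: 16−4=12 germinated seeds and 13−11=2 non-germinating seeds.

12 germinated seeds and 2 non-germinating seeds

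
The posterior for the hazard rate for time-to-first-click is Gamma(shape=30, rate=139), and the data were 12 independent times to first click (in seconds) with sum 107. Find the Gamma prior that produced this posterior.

Gamma(shape=18, rate=32)

For an exponential likelihood with a Gamma(α, β) prior on the rate, n observations with total T give posterior Gamma(α+n, β+T).
So α = 30 − 12 = 18 and β = 139 − 107 = 32.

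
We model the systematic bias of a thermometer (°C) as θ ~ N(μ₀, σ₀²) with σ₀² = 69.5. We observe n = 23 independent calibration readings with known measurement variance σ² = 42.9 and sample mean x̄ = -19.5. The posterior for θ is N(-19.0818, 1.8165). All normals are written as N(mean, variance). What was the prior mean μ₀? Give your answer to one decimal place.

The posterior mean is a precision-weighted average: μ_n = (τ₀μ₀ + τ_data·x̄)/(τ₀+τ_data), with τ₀=1/σ₀² and τ_data=n/σ².
Here τ₀ = 1/69.5 = 0.014388 and τ_data = 23/42.9 = 0.536131, so τ_n = 0.550519.
Rearranging for μ₀: μ₀ = (μ_n·τ_n − τ_data·x̄)/τ₀ = (-19.0818·0.550519 − 0.536131·-19.5) / 0.014388 = -0.050339/0.014388 ≈ -3.5.

μ₀ = -3.5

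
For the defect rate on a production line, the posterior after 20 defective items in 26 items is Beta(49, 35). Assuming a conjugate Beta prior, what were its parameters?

A Beta(α, β) prior with s successes and f failures in binomial data gives a Beta(α+s, β+f) posterior.
Subtract the data counts: 49−20=29, 35−6=29.

Beta(29, 29)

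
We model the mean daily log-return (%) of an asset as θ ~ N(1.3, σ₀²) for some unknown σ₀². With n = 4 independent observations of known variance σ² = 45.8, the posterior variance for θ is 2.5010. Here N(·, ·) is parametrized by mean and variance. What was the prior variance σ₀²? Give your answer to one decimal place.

σ₀² = 3.2

Posterior precision equals prior precision plus data precision: 1/σ_n² = 1/σ₀² + n/σ².
So 1/σ₀² = 1/2.5010 − 4/45.8 = 0.399840 − 0.087336 = 0.312504.
Hence σ₀² = 1/0.312504 ≈ 3.2.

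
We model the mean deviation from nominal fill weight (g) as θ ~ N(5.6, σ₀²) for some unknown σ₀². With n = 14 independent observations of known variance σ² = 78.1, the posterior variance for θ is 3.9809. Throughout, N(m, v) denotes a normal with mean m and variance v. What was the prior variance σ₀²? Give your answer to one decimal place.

σ₀² = 13.9

For the Normal–Normal model with known σ², precisions add: τ_n = τ₀ + n/σ².
So 1/σ₀² = 1/3.9809 − 14/78.1 = 0.251199 − 0.179257 = 0.071942.
Hence σ₀² = 1/0.071942 ≈ 13.9.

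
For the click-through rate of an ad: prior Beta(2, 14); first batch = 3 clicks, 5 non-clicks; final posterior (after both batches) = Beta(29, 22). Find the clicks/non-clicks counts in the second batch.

Sequential conjugate updates are equivalent to a single update on the pooled data, so total successes = posterior α − prior α and total failures = posterior β − prior β.
Total across both batches: 29−2=27 clicks, 22−14=8 non-clicks.
Subtract the first batch: 27−3=24 clicks and 8−5=3 non-clicks.

24 clicks and 3 non-clicks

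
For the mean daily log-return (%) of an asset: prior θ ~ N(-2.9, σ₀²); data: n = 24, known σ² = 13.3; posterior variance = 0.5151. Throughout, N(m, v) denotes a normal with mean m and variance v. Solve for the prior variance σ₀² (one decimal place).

σ₀² = 7.3

Posterior precision equals prior precision plus data precision: 1/σ_n² = 1/σ₀² + n/σ².
So 1/σ₀² = 1/0.5151 − 24/13.3 = 1.941371 − 1.804511 = 0.136860.
Hence σ₀² = 1/0.136860 ≈ 7.3.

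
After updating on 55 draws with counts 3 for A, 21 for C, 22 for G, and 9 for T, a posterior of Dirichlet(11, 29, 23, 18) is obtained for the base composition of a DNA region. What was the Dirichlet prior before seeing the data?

For a Dirichlet(α) prior with multinomial counts c, the posterior is Dirichlet(α + c) componentwise.
Subtract each count from the matching posterior parameter: 11−3=8, 29−21=8, 23−22=1, 18−9=9.

Dirichlet(8, 8, 1, 9)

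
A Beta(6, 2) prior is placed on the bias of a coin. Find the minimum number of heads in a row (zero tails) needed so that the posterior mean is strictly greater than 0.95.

After k heads and 0 tails the posterior is Beta(6+k, 2), with mean (6+k)/(6+2+k).
Set (6+k)/(8+k) > 0.95 and solve: k > (0.95·8 − 6)/(1 − 0.95) = 32.000.
The smallest integer exceeding 32.000 is 33.

k = 33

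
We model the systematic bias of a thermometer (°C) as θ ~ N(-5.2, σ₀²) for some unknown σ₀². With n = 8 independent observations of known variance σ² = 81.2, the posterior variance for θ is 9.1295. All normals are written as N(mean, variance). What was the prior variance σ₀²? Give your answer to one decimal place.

For the Normal–Normal model with known σ², precisions add: τ_n = τ₀ + n/σ².
So 1/σ₀² = 1/9.1295 − 8/81.2 = 0.109535 − 0.098522 = 0.011013.
Hence σ₀² = 1/0.011013 ≈ 90.8.

σ₀² = 90.8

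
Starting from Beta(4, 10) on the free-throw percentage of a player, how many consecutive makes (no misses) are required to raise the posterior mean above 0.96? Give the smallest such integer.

k = 237

After k makes and 0 misses the posterior is Beta(4+k, 10), with mean (4+k)/(4+10+k).
Set (4+k)/(14+k) > 0.96 and solve: k > (0.96·14 − 4)/(1 − 0.96) = 236.000.
The smallest integer exceeding 236.000 is 237.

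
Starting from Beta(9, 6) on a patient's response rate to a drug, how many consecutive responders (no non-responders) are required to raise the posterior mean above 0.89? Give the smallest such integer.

k = 40

After k responders and 0 non-responders the posterior is Beta(9+k, 6), with mean (9+k)/(9+6+k).
Set (9+k)/(15+k) > 0.89 and solve: k > (0.89·15 − 9)/(1 − 0.89) = 39.545.
The smallest integer exceeding 39.545 is 40, and checking k=40: (49)/(55) = 0.8909 > 0.89.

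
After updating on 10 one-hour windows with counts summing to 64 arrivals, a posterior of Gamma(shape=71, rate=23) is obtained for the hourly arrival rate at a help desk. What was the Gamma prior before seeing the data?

Gamma(shape=7, rate=13)

A Gamma(α, β) prior (rate parametrization) on a Poisson rate with n observations summing to S gives posterior Gamma(α+S, β+n).
So α = 71 − 64 = 7 and β = 23 − 10 = 13.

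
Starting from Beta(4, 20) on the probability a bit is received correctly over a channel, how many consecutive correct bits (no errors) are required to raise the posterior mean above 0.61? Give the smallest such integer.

k = 28

After k correct bits and 0 errors the posterior is Beta(4+k, 20), with mean (4+k)/(4+20+k).
Set (4+k)/(24+k) > 0.61 and solve: k > (0.61·24 − 4)/(1 − 0.61) = 27.282.
The smallest integer exceeding 27.282 is 28, and checking k=28: (32)/(52) = 0.6154 > 0.61.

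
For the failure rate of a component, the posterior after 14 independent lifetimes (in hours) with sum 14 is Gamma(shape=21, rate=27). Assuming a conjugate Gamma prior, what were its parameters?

Gamma(shape=7, rate=13)

Gamma–exponential conjugacy: posterior shape = α + n, posterior rate = β + Σtᵢ.
So α = 21 − 14 = 7 and β = 27 − 14 = 13.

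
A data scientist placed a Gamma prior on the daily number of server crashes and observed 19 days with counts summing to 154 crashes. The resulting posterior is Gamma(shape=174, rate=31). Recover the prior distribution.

Gamma(shape=20, rate=12)

A Gamma(α, β) prior (rate parametrization) on a Poisson rate with n observations summing to S gives posterior Gamma(α+S, β+n).
So α = 174 − 154 = 20 and β = 31 − 19 = 12.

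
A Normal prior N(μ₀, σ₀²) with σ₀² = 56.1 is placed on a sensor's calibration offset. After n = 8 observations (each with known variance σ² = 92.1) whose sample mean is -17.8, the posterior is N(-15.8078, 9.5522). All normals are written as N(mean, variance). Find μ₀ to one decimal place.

μ₀ = -6.1

The posterior mean is a precision-weighted average: μ_n = (τ₀μ₀ + τ_data·x̄)/(τ₀+τ_data), with τ₀=1/σ₀² and τ_data=n/σ².
Here τ₀ = 1/56.1 = 0.017825 and τ_data = 8/92.1 = 0.086862, so τ_n = 0.104687.
Rearranging for μ₀: μ₀ = (μ_n·τ_n − τ_data·x̄)/τ₀ = (-15.8078·0.104687 − 0.086862·-17.8) / 0.017825 = -0.108728/0.017825 ≈ -6.1.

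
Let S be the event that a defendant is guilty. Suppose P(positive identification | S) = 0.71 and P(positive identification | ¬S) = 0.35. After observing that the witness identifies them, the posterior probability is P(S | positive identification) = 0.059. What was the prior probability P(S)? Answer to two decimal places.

Bayes' rule in odds form gives O(S|E) = O(S)·[P(E|S)/P(E|¬S)], hence O(S) = O(S|E)/LR.
Posterior odds = 0.059/(1−0.059) = 0.0627. LR = 0.71/0.35 = 2.0286.
Prior odds = 0.0627/2.0286 = 0.0309, so P(S) = 0.0309/(1+0.0309) ≈ 0.03.

P(S) = 0.03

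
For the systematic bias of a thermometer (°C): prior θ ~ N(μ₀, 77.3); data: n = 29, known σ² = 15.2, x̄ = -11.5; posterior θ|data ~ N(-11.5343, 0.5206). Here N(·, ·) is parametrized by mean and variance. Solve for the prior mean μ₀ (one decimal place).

μ₀ = -16.6

The posterior mean is a precision-weighted average: μ_n = (τ₀μ₀ + τ_data·x̄)/(τ₀+τ_data), with τ₀=1/σ₀² and τ_data=n/σ².
Here τ₀ = 1/77.3 = 0.012937 and τ_data = 29/15.2 = 1.907895, so τ_n = 1.920832.
Rearranging for μ₀: μ₀ = (μ_n·τ_n − τ_data·x̄)/τ₀ = (-11.5343·1.920832 − 1.907895·-11.5) / 0.012937 = -0.214660/0.012937 ≈ -16.6.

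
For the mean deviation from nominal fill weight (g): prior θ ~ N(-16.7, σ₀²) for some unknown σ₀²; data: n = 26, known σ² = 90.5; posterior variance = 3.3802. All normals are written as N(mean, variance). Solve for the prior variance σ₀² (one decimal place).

For the Normal–Normal model with known σ², precisions add: τ_n = τ₀ + n/σ².
So 1/σ₀² = 1/3.3802 − 26/90.5 = 0.295840 − 0.287293 = 0.008547.
Hence σ₀² = 1/0.008547 ≈ 117.0.

σ₀² = 117.0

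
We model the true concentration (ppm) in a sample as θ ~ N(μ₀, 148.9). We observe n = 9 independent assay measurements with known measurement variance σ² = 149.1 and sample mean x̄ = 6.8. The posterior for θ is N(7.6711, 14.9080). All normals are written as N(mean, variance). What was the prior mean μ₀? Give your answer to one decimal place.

With known observation variance, the Normal–Normal posterior has precision τ_n = τ₀ + n/σ² and mean μ_n = (τ₀μ₀ + (n/σ²)x̄)/τ_n.
Here τ₀ = 1/148.9 = 0.006716 and τ_data = 9/149.1 = 0.060362, so τ_n = 0.067078.
Rearranging for μ₀: μ₀ = (μ_n·τ_n − τ_data·x̄)/τ₀ = (7.6711·0.067078 − 0.060362·6.8) / 0.006716 = 0.104100/0.006716 ≈ 15.5.

μ₀ = 15.5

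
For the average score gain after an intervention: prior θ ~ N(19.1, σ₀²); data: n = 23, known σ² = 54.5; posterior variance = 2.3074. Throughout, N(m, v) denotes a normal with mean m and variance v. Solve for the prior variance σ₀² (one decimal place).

Posterior precision equals prior precision plus data precision: 1/σ_n² = 1/σ₀² + n/σ².
So 1/σ₀² = 1/2.3074 − 23/54.5 = 0.433388 − 0.422018 = 0.011370.
Hence σ₀² = 1/0.011370 ≈ 88.0.

σ₀² = 88.0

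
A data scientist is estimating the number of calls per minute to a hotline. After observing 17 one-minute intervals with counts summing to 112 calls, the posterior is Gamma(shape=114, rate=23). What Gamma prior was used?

A Gamma(α, β) prior (rate parametrization) on a Poisson rate with n observations summing to S gives posterior Gamma(α+S, β+n).
So α = 114 − 112 = 2 and β = 23 − 17 = 6.

Gamma(shape=2, rate=6)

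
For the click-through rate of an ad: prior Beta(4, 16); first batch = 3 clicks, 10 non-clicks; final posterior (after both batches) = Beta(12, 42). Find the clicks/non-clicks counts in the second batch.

Because Beta–binomial updating is additive in the counts, the combined data contributed (α_post−α_prior, β_post−β_prior) successes and failures.
Total across both batches: 12−4=8 clicks, 42−16=26 non-clicks.
Subtract the first batch: 8−3=5 clicks and 26−10=16 non-clicks.

5 clicks and 16 non-clicks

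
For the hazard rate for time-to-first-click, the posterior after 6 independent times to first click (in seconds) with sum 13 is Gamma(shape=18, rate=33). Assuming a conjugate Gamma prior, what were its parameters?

Gamma(shape=12, rate=20)

For an exponential likelihood with a Gamma(α, β) prior on the rate, n observations with total T give posterior Gamma(α+n, β+T).
So α = 18 − 6 = 12 and β = 33 − 13 = 20.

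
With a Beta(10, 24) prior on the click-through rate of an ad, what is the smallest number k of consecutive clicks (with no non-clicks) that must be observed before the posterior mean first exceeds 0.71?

k = 49

After k clicks and 0 non-clicks the posterior is Beta(10+k, 24), with mean (10+k)/(10+24+k).
Set (10+k)/(34+k) > 0.71 and solve: k > (0.71·34 − 10)/(1 − 0.71) = 48.759.
The smallest integer exceeding 48.759 is 49, and checking k=49: (59)/(83) = 0.7108 > 0.71.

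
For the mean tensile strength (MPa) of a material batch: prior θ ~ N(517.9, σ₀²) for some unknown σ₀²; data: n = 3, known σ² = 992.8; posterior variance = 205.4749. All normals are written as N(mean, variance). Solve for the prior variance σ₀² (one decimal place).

σ₀² = 542.0

Posterior precision equals prior precision plus data precision: 1/σ_n² = 1/σ₀² + n/σ².
So 1/σ₀² = 1/205.4749 − 3/992.8 = 0.004867 − 0.003022 = 0.001845.
Hence σ₀² = 1/0.001845 ≈ 542.0.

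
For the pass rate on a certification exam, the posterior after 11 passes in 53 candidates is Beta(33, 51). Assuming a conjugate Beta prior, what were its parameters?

Beta(22, 9)

Under Beta–binomial conjugacy the posterior parameters are (a+s, b+f).
Subtract the data counts: 33−11=22, 51−42=9.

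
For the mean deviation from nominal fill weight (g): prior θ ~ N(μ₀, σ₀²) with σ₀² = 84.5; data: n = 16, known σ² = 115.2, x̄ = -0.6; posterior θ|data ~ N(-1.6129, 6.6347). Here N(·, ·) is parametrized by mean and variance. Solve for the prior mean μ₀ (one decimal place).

μ₀ = -13.5

With known observation variance, the Normal–Normal posterior has precision τ_n = τ₀ + n/σ² and mean μ_n = (τ₀μ₀ + (n/σ²)x̄)/τ_n.
Here τ₀ = 1/84.5 = 0.011834 and τ_data = 16/115.2 = 0.138889, so τ_n = 0.150723.
Rearranging for μ₀: μ₀ = (μ_n·τ_n − τ_data·x̄)/τ₀ = (-1.6129·0.150723 − 0.138889·-0.6) / 0.011834 = -0.159768/0.011834 ≈ -13.5.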